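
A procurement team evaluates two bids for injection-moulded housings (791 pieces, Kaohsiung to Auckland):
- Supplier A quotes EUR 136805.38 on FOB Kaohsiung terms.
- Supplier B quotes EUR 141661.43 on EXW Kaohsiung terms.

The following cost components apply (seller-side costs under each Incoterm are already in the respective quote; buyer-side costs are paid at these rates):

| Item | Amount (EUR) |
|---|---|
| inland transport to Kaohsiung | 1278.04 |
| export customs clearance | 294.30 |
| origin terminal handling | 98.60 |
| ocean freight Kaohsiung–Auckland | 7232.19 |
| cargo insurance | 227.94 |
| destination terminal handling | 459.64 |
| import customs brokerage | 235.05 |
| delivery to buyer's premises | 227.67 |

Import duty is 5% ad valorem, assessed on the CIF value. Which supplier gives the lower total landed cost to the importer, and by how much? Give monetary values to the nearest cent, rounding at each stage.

Supplier A (FOB):
CIF value = FOB price + freight + insurance = 136805.38 + 7232.19 + 227.94 = 144265.51
Import duty = 144265.51 × 5% = 7213.28
Buyer bears (A): 7232.19 + 227.94 + 459.64 + 235.05 + 227.67 = 8382.49
Landed cost (A) = invoice 136805.38 + 8382.49 + duty 7213.28 = 152401.15
Supplier B (EXW):
CIF value = EXW price + inland to port + export clearance + origin terminal + freight + insurance = 141661.43 + 1278.04 + 294.30 + 98.60 + 7232.19 + 227.94 = 150792.50
Import duty = 150792.50 × 5% = 7539.63
Buyer bears (B): 1278.04 + 294.30 + 98.60 + 7232.19 + 227.94 + 459.64 + 235.05 + 227.67 = 10053.43
Landed cost (B) = invoice 141661.43 + 10053.43 + duty 7539.63 = 159254.49
Difference = |152401.15 − 159254.49| = 6853.34

Supplier A is cheaper by EUR 6853.34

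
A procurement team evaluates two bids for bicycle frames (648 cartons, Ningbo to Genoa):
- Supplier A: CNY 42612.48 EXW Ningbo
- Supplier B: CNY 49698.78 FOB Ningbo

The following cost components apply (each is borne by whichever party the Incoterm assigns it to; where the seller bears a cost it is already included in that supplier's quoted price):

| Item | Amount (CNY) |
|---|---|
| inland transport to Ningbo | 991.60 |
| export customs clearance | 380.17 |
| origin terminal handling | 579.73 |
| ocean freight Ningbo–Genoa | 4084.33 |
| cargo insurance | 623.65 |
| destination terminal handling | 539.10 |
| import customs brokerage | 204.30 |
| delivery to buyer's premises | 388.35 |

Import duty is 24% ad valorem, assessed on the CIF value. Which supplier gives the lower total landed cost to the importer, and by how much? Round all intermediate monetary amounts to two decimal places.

Supplier A (EXW):
CIF value = EXW price + inland to port + export clearance + origin terminal + freight + insurance = 42612.48 + 991.60 + 380.17 + 579.73 + 4084.33 + 623.65 = 49271.96
Import duty = 49271.96 × 24% = 11825.27
Buyer bears (A): 991.60 + 380.17 + 579.73 + 4084.33 + 623.65 + 539.10 + 204.30 + 388.35 = 7791.23
Landed cost (A) = invoice 42612.48 + 7791.23 + duty 11825.27 = 62228.98
Supplier B (FOB):
CIF value = FOB price + freight + insurance = 49698.78 + 4084.33 + 623.65 = 54406.76
Import duty = 54406.76 × 24% = 13057.62
Buyer bears (B): 4084.33 + 623.65 + 539.10 + 204.30 + 388.35 = 5839.73
Landed cost (B) = invoice 49698.78 + 5839.73 + duty 13057.62 = 68596.13
Difference = |62228.98 − 68596.13| = 6367.15

Supplier A is cheaper by CNY 6367.15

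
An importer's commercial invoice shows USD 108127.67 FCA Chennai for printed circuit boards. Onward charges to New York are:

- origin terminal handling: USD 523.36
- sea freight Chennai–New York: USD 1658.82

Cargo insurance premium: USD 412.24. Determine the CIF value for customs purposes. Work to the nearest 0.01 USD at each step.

CIF value: USD 110722.09

CIF = FCA price + pre-shipment costs + freight + insurance
CIF = 108127.67 + 523.36 + 1658.82 + 412.24 = 110722.09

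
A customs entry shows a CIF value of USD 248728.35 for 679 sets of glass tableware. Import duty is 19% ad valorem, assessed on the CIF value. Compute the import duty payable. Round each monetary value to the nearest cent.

Import duty: USD 47258.39

Import duty = 248728.35 × 19% = 47258.39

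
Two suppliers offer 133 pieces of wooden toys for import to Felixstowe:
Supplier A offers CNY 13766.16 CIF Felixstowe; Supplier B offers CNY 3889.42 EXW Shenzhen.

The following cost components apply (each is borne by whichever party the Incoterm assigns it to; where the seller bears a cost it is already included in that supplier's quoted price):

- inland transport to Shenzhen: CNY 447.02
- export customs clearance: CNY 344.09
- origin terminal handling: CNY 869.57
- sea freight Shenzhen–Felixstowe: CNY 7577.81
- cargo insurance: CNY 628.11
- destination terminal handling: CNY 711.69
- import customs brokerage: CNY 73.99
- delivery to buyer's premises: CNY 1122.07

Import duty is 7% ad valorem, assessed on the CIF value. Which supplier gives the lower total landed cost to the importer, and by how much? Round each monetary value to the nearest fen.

Supplier B is cheaper by CNY 10.85

Supplier A (CIF):
The CIF price already equals the CIF value: 13766.16
Import duty = 13766.16 × 7% = 963.63
Buyer bears (A): 711.69 + 73.99 + 1122.07 = 1907.75
Landed cost (A) = invoice 13766.16 + 1907.75 + duty 963.63 = 16637.54
Supplier B (EXW):
CIF value = EXW price + inland to port + export clearance + origin terminal + freight + insurance = 3889.42 + 447.02 + 344.09 + 869.57 + 7577.81 + 628.11 = 13756.02
Import duty = 13756.02 × 7% = 962.92
Buyer bears (B): 447.02 + 344.09 + 869.57 + 7577.81 + 628.11 + 711.69 + 73.99 + 1122.07 = 11774.35
Landed cost (B) = invoice 3889.42 + 11774.35 + duty 962.92 = 16626.69
Difference = |16637.54 − 16626.69| = 10.85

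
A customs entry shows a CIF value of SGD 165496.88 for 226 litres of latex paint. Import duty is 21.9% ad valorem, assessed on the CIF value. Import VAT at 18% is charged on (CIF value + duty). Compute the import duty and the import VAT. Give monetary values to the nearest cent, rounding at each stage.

Import duty: SGD 36243.82; import VAT: SGD 36313.33

Import duty = 165496.88 × 21.9% = 36243.82
VAT base = CIF + duty = 165496.88 + 36243.82 = 201740.70
Import VAT = 201740.70 × 18% = 36313.33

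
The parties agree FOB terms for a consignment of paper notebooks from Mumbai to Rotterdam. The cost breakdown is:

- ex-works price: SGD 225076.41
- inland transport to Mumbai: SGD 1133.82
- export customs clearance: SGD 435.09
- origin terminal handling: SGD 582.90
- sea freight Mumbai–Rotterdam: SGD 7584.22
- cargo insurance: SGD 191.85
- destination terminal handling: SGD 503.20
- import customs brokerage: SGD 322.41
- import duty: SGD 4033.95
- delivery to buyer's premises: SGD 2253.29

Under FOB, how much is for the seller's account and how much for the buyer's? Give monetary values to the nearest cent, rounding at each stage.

FOB: the seller bears costs until goods are on board at the origin port; the buyer bears freight, insurance and all costs thereafter.
Seller's account: goods 225076.41 + inland to port 1133.82 + export clearance 435.09 + origin terminal 582.90 = 227228.22
Buyer's account: freight 7584.22 + insurance 191.85 + destination terminal 503.20 + brokerage 322.41 + duty 4033.95 + delivery 2253.29 = 14888.92

Seller: SGD 227228.22; buyer: SGD 14888.92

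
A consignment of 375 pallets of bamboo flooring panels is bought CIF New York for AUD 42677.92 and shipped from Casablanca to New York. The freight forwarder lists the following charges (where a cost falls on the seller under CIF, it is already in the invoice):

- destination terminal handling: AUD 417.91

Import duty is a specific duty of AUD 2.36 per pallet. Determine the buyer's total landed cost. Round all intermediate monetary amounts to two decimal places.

Total landed cost: AUD 43980.83

CIF: the seller pays costs through ocean freight and marine insurance to the destination port.
The CIF price already equals the CIF value: 42677.92
Import duty = 375 × 2.36 = 885.00
Buyer bears: destination terminal 417.91 + duty 885.00 = 1302.91
Landed cost = invoice 42677.92 + 1302.91 = 43980.83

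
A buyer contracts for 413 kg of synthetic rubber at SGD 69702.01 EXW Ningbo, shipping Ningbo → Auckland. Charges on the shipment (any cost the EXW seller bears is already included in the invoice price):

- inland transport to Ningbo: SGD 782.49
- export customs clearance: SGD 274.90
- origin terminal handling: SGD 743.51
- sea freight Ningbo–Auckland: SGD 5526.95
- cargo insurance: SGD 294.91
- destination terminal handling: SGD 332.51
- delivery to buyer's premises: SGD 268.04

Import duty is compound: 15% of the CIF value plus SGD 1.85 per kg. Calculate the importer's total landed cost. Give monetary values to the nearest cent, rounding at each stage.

Total landed cost: SGD 90288.09

EXW: the seller makes goods available at their premises; the buyer bears all onward costs.
CIF value = EXW price + inland to port + export clearance + origin terminal + freight + insurance = 69702.01 + 782.49 + 274.90 + 743.51 + 5526.95 + 294.91 = 77324.77
Ad valorem component: 77324.77 × 15% = 11598.72
Specific component: 413 × 1.85 = 764.05
Import duty = 11598.72 + 764.05 = 12362.77
Buyer bears: inland to port 782.49 + export clearance 274.90 + origin terminal 743.51 + freight 5526.95 + insurance 294.91 + destination terminal 332.51 + delivery 268.04 + duty 12362.77 = 20586.08
Landed cost = invoice 69702.01 + 20586.08 = 90288.09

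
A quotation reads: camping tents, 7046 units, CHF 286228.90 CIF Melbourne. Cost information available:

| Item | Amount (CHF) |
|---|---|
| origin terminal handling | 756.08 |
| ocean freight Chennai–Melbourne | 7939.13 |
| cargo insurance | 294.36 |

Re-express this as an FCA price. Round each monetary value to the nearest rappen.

FCA price: CHF 277239.33

From CIF to FCA, the seller no longer bears: origin terminal, freight, insurance.
FCA price = 286228.90 − 756.08 − 7939.13 − 294.36 = 277239.33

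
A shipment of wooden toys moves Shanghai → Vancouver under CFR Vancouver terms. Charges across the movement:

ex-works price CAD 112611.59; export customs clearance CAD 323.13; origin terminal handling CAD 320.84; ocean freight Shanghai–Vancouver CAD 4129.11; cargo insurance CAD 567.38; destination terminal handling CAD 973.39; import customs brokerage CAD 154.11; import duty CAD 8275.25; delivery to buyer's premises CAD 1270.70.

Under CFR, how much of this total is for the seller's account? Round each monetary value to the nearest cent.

CFR: the seller pays costs through ocean freight to the destination port, but not insurance.
Seller's account: goods 112611.59 + export clearance 323.13 + origin terminal 320.84 + freight 4129.11 = 117384.67
Buyer's account: insurance 567.38 + destination terminal 973.39 + brokerage 154.11 + duty 8275.25 + delivery 1270.70 = 11240.83

Seller's account: CAD 117384.67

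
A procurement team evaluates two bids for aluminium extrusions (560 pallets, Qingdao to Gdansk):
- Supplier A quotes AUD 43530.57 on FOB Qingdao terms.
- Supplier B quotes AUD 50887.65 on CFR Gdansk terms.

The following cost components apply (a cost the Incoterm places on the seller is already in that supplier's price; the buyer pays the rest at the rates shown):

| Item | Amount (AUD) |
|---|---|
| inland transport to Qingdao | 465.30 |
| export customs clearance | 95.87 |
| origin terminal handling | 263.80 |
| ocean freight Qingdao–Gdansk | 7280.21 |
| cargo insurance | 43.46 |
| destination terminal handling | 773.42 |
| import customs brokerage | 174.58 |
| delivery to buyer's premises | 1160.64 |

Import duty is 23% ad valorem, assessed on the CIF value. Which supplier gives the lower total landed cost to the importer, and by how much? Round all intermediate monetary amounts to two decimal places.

Supplier A (FOB):
CIF value = FOB price + freight + insurance = 43530.57 + 7280.21 + 43.46 = 50854.24
Import duty = 50854.24 × 23% = 11696.48
Buyer bears (A): 7280.21 + 43.46 + 773.42 + 174.58 + 1160.64 = 9432.31
Landed cost (A) = invoice 43530.57 + 9432.31 + duty 11696.48 = 64659.36
Supplier B (CFR):
CIF value = CFR price + insurance = 50887.65 + 43.46 = 50931.11
Import duty = 50931.11 × 23% = 11714.16
Buyer bears (B): 43.46 + 773.42 + 174.58 + 1160.64 = 2152.10
Landed cost (B) = invoice 50887.65 + 2152.10 + duty 11714.16 = 64753.91
Difference = |64659.36 − 64753.91| = 94.55

Supplier A is cheaper by AUD 94.55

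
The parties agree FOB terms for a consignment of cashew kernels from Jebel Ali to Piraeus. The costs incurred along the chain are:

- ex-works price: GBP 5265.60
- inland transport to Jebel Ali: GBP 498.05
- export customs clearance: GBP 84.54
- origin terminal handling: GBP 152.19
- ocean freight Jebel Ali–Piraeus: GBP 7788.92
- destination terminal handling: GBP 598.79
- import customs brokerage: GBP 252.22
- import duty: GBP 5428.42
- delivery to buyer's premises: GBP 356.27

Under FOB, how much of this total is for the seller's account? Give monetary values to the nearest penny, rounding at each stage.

Seller's account: GBP 6000.38

FOB: the seller bears costs until goods are on board at the origin port; the buyer bears freight, insurance and all costs thereafter.
Seller's account: goods 5265.60 + inland to port 498.05 + export clearance 84.54 + origin terminal 152.19 = 6000.38
Buyer's account: freight 7788.92 + destination terminal 598.79 + brokerage 252.22 + duty 5428.42 + delivery 356.27 = 14424.62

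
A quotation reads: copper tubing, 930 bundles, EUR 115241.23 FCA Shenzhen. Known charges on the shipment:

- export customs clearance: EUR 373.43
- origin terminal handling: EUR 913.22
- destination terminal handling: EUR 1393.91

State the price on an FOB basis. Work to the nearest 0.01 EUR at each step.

Not relevant to the conversion: export clearance — on the seller under both FCA and FOB; already in the FCA price and stays in the FOB price. destination terminal — on the buyer under both terms; not part of either seller's price.
From FCA to FOB, the seller additionally bears: origin terminal.
FOB price = 115241.23 + 913.22 = 116154.45

FOB price: EUR 116154.45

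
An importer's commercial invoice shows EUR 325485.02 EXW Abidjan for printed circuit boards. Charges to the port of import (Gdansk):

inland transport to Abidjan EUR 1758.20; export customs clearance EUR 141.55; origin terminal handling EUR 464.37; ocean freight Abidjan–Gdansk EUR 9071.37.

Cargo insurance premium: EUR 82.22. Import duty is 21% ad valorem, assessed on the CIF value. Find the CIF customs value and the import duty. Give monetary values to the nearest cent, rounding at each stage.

CIF value: EUR 337002.73; import duty: EUR 70770.57

CIF = EXW price + pre-shipment costs + freight + insurance
CIF = 325485.02 + 1758.20 + 141.55 + 464.37 + 9071.37 + 82.22 = 337002.73
Import duty = 337002.73 × 21% = 70770.57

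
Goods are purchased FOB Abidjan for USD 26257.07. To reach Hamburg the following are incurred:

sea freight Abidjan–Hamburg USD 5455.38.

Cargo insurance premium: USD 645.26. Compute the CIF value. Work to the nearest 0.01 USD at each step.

CIF value: USD 32357.71

CIF = FOB price + freight + insurance
CIF = 26257.07 + 5455.38 + 645.26 = 32357.71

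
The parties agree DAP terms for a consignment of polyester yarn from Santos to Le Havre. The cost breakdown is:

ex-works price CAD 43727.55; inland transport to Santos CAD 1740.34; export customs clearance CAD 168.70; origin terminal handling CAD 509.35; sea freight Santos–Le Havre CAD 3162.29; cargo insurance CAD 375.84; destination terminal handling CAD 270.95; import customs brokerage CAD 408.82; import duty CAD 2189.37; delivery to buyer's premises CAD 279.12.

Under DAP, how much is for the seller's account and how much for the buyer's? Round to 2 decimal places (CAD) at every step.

DAP: the seller bears all costs to the named destination except import duty and clearance.
Seller's account: goods 43727.55 + inland to port 1740.34 + export clearance 168.70 + origin terminal 509.35 + freight 3162.29 + insurance 375.84 + destination terminal 270.95 + delivery 279.12 = 50234.14
Buyer's account: brokerage 408.82 + duty 2189.37 = 2598.19

Seller: CAD 50234.14; buyer: CAD 2598.19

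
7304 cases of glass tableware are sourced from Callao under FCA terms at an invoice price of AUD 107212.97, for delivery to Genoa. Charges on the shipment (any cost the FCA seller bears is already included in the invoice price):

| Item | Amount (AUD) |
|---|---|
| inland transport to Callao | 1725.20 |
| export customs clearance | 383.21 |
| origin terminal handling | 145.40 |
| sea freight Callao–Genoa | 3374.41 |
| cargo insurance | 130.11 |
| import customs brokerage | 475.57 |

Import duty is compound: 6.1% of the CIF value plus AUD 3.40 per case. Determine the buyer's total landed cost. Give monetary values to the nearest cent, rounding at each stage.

Total landed cost: AUD 142934.70

FCA: the seller delivers export-cleared goods to the carrier; the buyer bears costs from that point.
Already in the invoice (seller's account under FCA): inland to port, export clearance — exclude.
CIF value = FCA price + origin terminal + freight + insurance = 107212.97 + 145.40 + 3374.41 + 130.11 = 110862.89
Ad valorem component: 110862.89 × 6.1% = 6762.64
Specific component: 7304 × 3.40 = 24833.60
Import duty = 6762.64 + 24833.60 = 31596.24
Buyer bears: origin terminal 145.40 + freight 3374.41 + insurance 130.11 + brokerage 475.57 + duty 31596.24 = 35721.73
Landed cost = invoice 107212.97 + 35721.73 = 142934.70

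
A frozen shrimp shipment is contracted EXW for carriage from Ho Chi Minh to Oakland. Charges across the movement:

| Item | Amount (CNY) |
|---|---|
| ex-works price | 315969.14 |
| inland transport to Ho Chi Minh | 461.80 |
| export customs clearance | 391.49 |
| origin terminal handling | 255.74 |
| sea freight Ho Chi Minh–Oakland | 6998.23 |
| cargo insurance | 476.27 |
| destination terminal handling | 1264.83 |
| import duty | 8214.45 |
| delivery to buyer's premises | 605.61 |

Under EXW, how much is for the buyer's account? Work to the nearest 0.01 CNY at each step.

Buyer's account: CNY 18668.42

EXW: the seller makes goods available at their premises; the buyer bears all onward costs.
Seller's account: goods 315969.14 = 315969.14
Buyer's account: inland to port 461.80 + export clearance 391.49 + origin terminal 255.74 + freight 6998.23 + insurance 476.27 + destination terminal 1264.83 + duty 8214.45 + delivery 605.61 = 18668.42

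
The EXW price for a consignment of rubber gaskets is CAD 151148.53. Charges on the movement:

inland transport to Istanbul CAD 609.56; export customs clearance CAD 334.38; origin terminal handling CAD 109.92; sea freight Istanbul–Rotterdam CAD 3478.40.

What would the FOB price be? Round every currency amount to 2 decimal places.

Not relevant to the conversion: freight — on the buyer under both terms; not part of either seller's price.
From EXW to FOB, the seller additionally bears: inland to port, export clearance, origin terminal.
FOB price = 151148.53 + 609.56 + 334.38 + 109.92 = 152202.39

FOB price: CAD 152202.39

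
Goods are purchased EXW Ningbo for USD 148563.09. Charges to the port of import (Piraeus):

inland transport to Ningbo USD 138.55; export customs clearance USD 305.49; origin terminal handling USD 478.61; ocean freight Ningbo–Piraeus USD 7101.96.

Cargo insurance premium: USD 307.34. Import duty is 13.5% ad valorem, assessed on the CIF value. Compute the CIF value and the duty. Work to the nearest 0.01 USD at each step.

CIF value: USD 156895.04; import duty: USD 21180.83

CIF = EXW price + pre-shipment costs + freight + insurance
CIF = 148563.09 + 138.55 + 305.49 + 478.61 + 7101.96 + 307.34 = 156895.04
Import duty = 156895.04 × 13.5% = 21180.83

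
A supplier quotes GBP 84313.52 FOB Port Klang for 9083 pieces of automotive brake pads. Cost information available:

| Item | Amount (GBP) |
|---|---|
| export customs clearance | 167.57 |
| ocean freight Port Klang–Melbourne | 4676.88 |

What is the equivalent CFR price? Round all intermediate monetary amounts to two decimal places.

CFR price: GBP 88990.40

Not relevant to the conversion: export clearance — on the seller under both FOB and CFR; already in the FOB price and stays in the CFR price.
From FOB to CFR, the seller additionally bears: freight.
CFR price = 84313.52 + 4676.88 = 88990.40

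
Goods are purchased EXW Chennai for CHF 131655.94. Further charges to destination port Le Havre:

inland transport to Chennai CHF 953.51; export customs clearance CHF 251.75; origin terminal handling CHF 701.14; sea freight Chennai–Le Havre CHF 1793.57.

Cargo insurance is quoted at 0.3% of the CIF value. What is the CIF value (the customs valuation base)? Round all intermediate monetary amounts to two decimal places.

Let C be the CIF value. C = EXW price + pre-shipment costs + freight + 0.3% × C
C − 0.3% × C = 131655.94 + 953.51 + 251.75 + 701.14 + 1793.57
0.997 × C = 135355.91
C = 135355.91 / 0.997 = 135763.20
Insurance premium = 0.3% × 135763.20 = 407.29

CIF value: CHF 135763.20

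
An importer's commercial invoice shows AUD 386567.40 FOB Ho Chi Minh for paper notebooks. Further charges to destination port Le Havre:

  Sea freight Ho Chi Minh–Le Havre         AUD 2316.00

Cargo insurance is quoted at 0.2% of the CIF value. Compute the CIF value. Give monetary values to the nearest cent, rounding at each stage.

Let C be the CIF value. C = FOB price + freight + 0.2% × C
C − 0.2% × C = 386567.40 + 2316.00
0.998 × C = 388883.40
C = 388883.40 / 0.998 = 389662.73
Insurance premium = 0.2% × 389662.73 = 779.33

CIF value: AUD 389662.73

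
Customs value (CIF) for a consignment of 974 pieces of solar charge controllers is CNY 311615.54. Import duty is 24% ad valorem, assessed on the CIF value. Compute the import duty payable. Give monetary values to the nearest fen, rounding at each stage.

Import duty: CNY 74787.73

Import duty = 311615.54 × 24% = 74787.73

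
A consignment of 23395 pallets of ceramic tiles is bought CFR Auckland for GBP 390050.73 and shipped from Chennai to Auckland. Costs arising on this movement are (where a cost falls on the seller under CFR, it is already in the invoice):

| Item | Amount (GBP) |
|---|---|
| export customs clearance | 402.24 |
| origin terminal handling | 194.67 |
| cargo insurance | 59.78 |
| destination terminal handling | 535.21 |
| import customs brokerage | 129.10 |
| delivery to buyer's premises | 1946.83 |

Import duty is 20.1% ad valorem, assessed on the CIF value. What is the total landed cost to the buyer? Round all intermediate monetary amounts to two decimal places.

Total landed cost: GBP 471133.86

CFR: the seller pays costs through ocean freight to the destination port, but not insurance.
Already in the invoice (seller's account under CFR): export clearance, origin terminal — exclude.
CIF value = CFR price + insurance = 390050.73 + 59.78 = 390110.51
Import duty = 390110.51 × 20.1% = 78412.21
Buyer bears: insurance 59.78 + destination terminal 535.21 + brokerage 129.10 + delivery 1946.83 + duty 78412.21 = 81083.13
Landed cost = invoice 390050.73 + 81083.13 = 471133.86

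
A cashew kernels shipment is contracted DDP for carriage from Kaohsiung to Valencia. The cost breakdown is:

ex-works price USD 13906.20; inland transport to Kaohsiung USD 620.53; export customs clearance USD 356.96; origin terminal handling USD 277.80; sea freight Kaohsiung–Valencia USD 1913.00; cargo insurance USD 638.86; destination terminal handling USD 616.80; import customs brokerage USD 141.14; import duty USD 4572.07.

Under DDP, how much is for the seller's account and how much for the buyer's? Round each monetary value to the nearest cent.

Seller: USD 23043.36; buyer: USD 0.00

DDP: the seller bears all costs including import duty.
Seller's account: goods 13906.20 + inland to port 620.53 + export clearance 356.96 + origin terminal 277.80 + freight 1913.00 + insurance 638.86 + destination terminal 616.80 + brokerage 141.14 + duty 4572.07 = 23043.36
Buyer's account: 0.00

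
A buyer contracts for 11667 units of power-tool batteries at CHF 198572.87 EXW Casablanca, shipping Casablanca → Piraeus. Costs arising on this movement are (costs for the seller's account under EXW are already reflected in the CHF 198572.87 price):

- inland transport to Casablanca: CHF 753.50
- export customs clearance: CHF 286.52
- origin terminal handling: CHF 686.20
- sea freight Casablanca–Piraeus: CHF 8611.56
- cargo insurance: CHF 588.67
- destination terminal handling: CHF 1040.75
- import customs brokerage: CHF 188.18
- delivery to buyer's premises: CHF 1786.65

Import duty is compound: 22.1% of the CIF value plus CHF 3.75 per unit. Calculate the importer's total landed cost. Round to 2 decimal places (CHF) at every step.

EXW: the seller makes goods available at their premises; the buyer bears all onward costs.
CIF value = EXW price + inland to port + export clearance + origin terminal + freight + insurance = 198572.87 + 753.50 + 286.52 + 686.20 + 8611.56 + 588.67 = 209499.32
Ad valorem component: 209499.32 × 22.1% = 46299.35
Specific component: 11667 × 3.75 = 43751.25
Import duty = 46299.35 + 43751.25 = 90050.60
Buyer bears: inland to port 753.50 + export clearance 286.52 + origin terminal 686.20 + freight 8611.56 + insurance 588.67 + destination terminal 1040.75 + brokerage 188.18 + delivery 1786.65 + duty 90050.60 = 103992.63
Landed cost = invoice 198572.87 + 103992.63 = 302565.50

Total landed cost: CHF 302565.50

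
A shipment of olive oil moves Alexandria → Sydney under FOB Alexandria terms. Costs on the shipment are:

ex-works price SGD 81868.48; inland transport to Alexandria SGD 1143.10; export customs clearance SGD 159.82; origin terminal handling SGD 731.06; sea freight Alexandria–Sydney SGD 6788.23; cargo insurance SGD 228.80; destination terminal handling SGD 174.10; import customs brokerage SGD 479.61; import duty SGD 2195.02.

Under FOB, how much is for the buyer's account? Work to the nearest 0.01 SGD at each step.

FOB: the seller bears costs until goods are on board at the origin port; the buyer bears freight, insurance and all costs thereafter.
Seller's account: goods 81868.48 + inland to port 1143.10 + export clearance 159.82 + origin terminal 731.06 = 83902.46
Buyer's account: freight 6788.23 + insurance 228.80 + destination terminal 174.10 + brokerage 479.61 + duty 2195.02 = 9865.76

Buyer's account: SGD 9865.76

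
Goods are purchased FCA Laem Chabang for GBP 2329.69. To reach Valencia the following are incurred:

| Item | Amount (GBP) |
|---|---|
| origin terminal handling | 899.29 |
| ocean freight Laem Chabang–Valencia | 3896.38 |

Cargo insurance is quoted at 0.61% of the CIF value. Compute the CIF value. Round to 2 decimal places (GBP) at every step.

Let C be the CIF value. C = FCA price + pre-shipment costs + freight + 0.61% × C
C − 0.61% × C = 2329.69 + 899.29 + 3896.38
0.9939 × C = 7125.36
C = 7125.36 / 0.9939 = 7169.09
Insurance premium = 0.61% × 7169.09 = 43.73

CIF value: GBP 7169.09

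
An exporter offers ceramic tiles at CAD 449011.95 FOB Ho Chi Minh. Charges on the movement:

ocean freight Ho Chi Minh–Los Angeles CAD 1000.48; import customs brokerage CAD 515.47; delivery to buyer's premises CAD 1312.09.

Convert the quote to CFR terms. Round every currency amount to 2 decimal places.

Not relevant to the conversion: delivery, brokerage — on the buyer under both terms; not part of either seller's price.
From FOB to CFR, the seller additionally bears: freight.
CFR price = 449011.95 + 1000.48 = 450012.43

CFR price: CAD 450012.43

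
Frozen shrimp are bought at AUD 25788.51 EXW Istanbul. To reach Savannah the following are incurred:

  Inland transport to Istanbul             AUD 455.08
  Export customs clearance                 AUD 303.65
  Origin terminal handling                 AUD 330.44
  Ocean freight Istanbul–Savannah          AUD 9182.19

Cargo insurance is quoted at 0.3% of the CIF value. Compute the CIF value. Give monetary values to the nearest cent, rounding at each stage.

CIF value: AUD 36168.38

Let C be the CIF value. C = EXW price + pre-shipment costs + freight + 0.3% × C
C − 0.3% × C = 25788.51 + 455.08 + 303.65 + 330.44 + 9182.19
0.997 × C = 36059.87
C = 36059.87 / 0.997 = 36168.38
Insurance premium = 0.3% × 36168.38 = 108.51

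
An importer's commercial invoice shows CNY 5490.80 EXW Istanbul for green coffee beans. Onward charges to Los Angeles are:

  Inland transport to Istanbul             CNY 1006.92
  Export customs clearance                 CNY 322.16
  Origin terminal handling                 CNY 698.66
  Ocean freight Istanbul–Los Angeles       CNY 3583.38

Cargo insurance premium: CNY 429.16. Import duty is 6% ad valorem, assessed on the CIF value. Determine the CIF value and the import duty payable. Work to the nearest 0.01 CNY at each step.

CIF = EXW price + pre-shipment costs + freight + insurance
CIF = 5490.80 + 1006.92 + 322.16 + 698.66 + 3583.38 + 429.16 = 11531.08
Import duty = 11531.08 × 6% = 691.86

CIF value: CNY 11531.08; import duty: CNY 691.86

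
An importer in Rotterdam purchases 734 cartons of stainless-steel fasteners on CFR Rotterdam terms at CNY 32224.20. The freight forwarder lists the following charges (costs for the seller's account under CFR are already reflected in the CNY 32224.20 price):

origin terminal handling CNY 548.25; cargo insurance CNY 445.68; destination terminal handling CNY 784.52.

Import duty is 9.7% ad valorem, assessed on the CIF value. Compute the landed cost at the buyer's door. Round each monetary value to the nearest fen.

Total landed cost: CNY 36623.38

CFR: the seller pays costs through ocean freight to the destination port, but not insurance.
Already in the invoice (seller's account under CFR): origin terminal — exclude.
CIF value = CFR price + insurance = 32224.20 + 445.68 = 32669.88
Import duty = 32669.88 × 9.7% = 3168.98
Buyer bears: insurance 445.68 + destination terminal 784.52 + duty 3168.98 = 4399.18
Landed cost = invoice 32224.20 + 4399.18 = 36623.38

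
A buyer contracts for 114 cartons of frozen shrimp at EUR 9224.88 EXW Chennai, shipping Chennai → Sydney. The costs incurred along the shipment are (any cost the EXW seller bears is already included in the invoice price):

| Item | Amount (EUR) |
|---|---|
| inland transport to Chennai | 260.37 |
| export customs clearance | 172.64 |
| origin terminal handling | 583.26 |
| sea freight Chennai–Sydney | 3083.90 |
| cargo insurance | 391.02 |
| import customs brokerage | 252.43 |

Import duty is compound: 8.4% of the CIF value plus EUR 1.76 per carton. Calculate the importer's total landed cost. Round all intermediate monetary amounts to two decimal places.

EXW: the seller makes goods available at their premises; the buyer bears all onward costs.
CIF value = EXW price + inland to port + export clearance + origin terminal + freight + insurance = 9224.88 + 260.37 + 172.64 + 583.26 + 3083.90 + 391.02 = 13716.07
Ad valorem component: 13716.07 × 8.4% = 1152.15
Specific component: 114 × 1.76 = 200.64
Import duty = 1152.15 + 200.64 = 1352.79
Buyer bears: inland to port 260.37 + export clearance 172.64 + origin terminal 583.26 + freight 3083.90 + insurance 391.02 + brokerage 252.43 + duty 1352.79 = 6096.41
Landed cost = invoice 9224.88 + 6096.41 = 15321.29

Total landed cost: EUR 15321.29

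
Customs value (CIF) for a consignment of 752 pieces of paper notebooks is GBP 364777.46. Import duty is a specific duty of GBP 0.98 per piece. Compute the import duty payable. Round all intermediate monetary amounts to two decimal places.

Import duty = 752 × 0.98 = 736.96

Import duty: GBP 736.96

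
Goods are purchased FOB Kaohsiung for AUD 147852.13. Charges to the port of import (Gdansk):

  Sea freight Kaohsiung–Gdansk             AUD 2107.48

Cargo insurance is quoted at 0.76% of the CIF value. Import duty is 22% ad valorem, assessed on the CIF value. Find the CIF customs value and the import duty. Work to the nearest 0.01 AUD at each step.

CIF value: AUD 151108.03; import duty: AUD 33243.77

Let C be the CIF value. C = FOB price + freight + 0.76% × C
C − 0.76% × C = 147852.13 + 2107.48
0.9924 × C = 149959.61
C = 149959.61 / 0.9924 = 151108.03
Insurance premium = 0.76% × 151108.03 = 1148.42
Import duty = 151108.03 × 22% = 33243.77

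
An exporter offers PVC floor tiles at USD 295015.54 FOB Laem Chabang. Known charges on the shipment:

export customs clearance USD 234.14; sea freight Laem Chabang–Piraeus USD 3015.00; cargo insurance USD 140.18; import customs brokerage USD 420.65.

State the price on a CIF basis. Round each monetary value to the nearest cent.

Not relevant to the conversion: export clearance — on the seller under both FOB and CIF; already in the FOB price and stays in the CIF price. brokerage — on the buyer under both terms; not part of either seller's price.
From FOB to CIF, the seller additionally bears: freight, insurance.
CIF price = 295015.54 + 3015.00 + 140.18 = 298170.72

CIF price: USD 298170.72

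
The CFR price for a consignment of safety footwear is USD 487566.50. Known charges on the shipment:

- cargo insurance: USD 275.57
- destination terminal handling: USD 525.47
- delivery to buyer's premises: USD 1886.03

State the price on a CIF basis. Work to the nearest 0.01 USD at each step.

Not relevant to the conversion: destination terminal, delivery — on the buyer under both terms; not part of either seller's price.
From CFR to CIF, the seller additionally bears: insurance.
CIF price = 487566.50 + 275.57 = 487842.07

CIF price: USD 487842.07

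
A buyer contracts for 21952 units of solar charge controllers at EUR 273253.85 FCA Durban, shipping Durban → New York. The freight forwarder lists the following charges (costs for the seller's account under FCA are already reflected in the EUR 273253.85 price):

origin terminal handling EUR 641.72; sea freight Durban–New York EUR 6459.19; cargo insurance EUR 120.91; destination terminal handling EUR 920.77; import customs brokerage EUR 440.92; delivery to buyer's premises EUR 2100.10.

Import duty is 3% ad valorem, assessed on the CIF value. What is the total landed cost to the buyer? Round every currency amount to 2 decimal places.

Total landed cost: EUR 292351.73

FCA: the seller delivers export-cleared goods to the carrier; the buyer bears costs from that point.
CIF value = FCA price + origin terminal + freight + insurance = 273253.85 + 641.72 + 6459.19 + 120.91 = 280475.67
Import duty = 280475.67 × 3% = 8414.27
Buyer bears: origin terminal 641.72 + freight 6459.19 + insurance 120.91 + destination terminal 920.77 + brokerage 440.92 + delivery 2100.10 + duty 8414.27 = 19097.88
Landed cost = invoice 273253.85 + 19097.88 = 292351.73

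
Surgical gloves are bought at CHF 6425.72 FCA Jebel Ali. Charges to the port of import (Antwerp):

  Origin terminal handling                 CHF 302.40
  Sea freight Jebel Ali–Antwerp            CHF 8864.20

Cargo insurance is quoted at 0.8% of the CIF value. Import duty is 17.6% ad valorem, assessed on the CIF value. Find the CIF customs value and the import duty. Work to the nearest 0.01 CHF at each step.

Let C be the CIF value. C = FCA price + pre-shipment costs + freight + 0.8% × C
C − 0.8% × C = 6425.72 + 302.40 + 8864.20
0.992 × C = 15592.32
C = 15592.32 / 0.992 = 15718.06
Insurance premium = 0.8% × 15718.06 = 125.74
Import duty = 15718.06 × 17.6% = 2766.38

CIF value: CHF 15718.06; import duty: CHF 2766.38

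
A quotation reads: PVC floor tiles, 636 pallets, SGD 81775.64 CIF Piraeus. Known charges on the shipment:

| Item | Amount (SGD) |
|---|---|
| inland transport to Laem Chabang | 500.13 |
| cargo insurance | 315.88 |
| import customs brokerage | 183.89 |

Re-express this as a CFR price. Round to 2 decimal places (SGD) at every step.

Not relevant to the conversion: inland to port — on the seller under both CIF and CFR; already in the CIF price and stays in the CFR price. brokerage — on the buyer under both terms; not part of either seller's price.
From CIF to CFR, the seller no longer bears: insurance.
CFR price = 81775.64 − 315.88 = 81459.76

CFR price: SGD 81459.76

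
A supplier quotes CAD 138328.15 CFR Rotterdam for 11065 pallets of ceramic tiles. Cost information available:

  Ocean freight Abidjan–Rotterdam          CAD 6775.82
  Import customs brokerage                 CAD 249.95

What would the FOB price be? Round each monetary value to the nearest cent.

FOB price: CAD 131552.33

Not relevant to the conversion: brokerage — on the buyer under both terms; not part of either seller's price.
From CFR to FOB, the seller no longer bears: freight.
FOB price = 138328.15 − 6775.82 = 131552.33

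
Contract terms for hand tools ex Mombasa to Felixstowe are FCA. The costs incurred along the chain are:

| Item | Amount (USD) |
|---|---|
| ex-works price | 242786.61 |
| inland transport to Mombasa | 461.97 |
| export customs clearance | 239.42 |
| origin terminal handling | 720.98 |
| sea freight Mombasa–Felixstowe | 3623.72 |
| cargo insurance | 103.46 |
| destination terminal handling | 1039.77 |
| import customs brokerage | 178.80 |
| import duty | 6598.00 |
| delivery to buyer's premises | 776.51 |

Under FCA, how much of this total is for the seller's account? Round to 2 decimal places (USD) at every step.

FCA: the seller delivers export-cleared goods to the carrier; the buyer bears costs from that point.
Seller's account: goods 242786.61 + inland to port 461.97 + export clearance 239.42 = 243488.00
Buyer's account: origin terminal 720.98 + freight 3623.72 + insurance 103.46 + destination terminal 1039.77 + brokerage 178.80 + duty 6598.00 + delivery 776.51 = 13041.24

Seller's account: USD 243488.00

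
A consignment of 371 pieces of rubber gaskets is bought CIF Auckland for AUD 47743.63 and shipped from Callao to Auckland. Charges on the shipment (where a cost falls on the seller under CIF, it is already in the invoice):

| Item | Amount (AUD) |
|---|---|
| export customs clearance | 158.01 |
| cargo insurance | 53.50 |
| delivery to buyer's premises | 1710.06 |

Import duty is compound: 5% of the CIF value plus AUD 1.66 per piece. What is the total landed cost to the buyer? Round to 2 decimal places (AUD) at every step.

CIF: the seller pays costs through ocean freight and marine insurance to the destination port.
Already in the invoice (seller's account under CIF): export clearance, insurance — exclude.
The CIF price already equals the CIF value: 47743.63
Ad valorem component: 47743.63 × 5% = 2387.18
Specific component: 371 × 1.66 = 615.86
Import duty = 2387.18 + 615.86 = 3003.04
Buyer bears: delivery 1710.06 + duty 3003.04 = 4713.10
Landed cost = invoice 47743.63 + 4713.10 = 52456.73

Total landed cost: AUD 52456.73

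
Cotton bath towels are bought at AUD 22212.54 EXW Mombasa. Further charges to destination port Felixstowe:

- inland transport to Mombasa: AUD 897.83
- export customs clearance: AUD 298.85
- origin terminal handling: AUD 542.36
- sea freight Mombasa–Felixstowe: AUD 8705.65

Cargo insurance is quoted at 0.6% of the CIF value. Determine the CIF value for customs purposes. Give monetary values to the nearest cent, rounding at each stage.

Let C be the CIF value. C = EXW price + pre-shipment costs + freight + 0.6% × C
C − 0.6% × C = 22212.54 + 897.83 + 298.85 + 542.36 + 8705.65
0.994 × C = 32657.23
C = 32657.23 / 0.994 = 32854.36
Insurance premium = 0.6% × 32854.36 = 197.13

CIF value: AUD 32854.36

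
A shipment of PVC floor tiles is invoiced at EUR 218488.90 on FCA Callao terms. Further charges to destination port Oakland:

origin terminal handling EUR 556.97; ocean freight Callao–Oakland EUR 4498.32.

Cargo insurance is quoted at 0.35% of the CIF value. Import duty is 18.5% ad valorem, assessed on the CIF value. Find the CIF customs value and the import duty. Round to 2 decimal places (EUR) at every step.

Let C be the CIF value. C = FCA price + pre-shipment costs + freight + 0.35% × C
C − 0.35% × C = 218488.90 + 556.97 + 4498.32
0.9965 × C = 223544.19
C = 223544.19 / 0.9965 = 224329.34
Insurance premium = 0.35% × 224329.34 = 785.15
Import duty = 224329.34 × 18.5% = 41500.93

CIF value: EUR 224329.34; import duty: EUR 41500.93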